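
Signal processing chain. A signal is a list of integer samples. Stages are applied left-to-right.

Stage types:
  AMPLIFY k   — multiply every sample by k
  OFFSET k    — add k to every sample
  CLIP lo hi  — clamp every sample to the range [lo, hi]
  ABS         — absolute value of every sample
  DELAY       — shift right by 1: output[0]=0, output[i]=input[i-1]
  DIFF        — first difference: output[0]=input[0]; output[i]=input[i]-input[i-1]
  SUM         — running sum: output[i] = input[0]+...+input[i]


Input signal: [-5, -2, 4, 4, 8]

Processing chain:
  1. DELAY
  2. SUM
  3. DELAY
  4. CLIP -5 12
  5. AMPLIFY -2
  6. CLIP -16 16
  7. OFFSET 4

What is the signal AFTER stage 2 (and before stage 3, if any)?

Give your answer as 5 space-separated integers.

Input: [-5, -2, 4, 4, 8]
Stage 1 (DELAY): [0, -5, -2, 4, 4] = [0, -5, -2, 4, 4] -> [0, -5, -2, 4, 4]
Stage 2 (SUM): sum[0..0]=0, sum[0..1]=-5, sum[0..2]=-7, sum[0..3]=-3, sum[0..4]=1 -> [0, -5, -7, -3, 1]

Answer: 0 -5 -7 -3 1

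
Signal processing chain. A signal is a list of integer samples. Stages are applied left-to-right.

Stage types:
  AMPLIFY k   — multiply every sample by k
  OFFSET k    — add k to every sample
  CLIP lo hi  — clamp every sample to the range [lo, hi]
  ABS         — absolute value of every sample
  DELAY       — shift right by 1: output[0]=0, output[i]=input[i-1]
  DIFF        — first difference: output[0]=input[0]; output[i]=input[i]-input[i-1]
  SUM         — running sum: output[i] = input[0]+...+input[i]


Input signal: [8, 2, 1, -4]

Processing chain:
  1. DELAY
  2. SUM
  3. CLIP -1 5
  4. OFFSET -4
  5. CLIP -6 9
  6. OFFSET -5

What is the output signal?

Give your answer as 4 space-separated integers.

Input: [8, 2, 1, -4]
Stage 1 (DELAY): [0, 8, 2, 1] = [0, 8, 2, 1] -> [0, 8, 2, 1]
Stage 2 (SUM): sum[0..0]=0, sum[0..1]=8, sum[0..2]=10, sum[0..3]=11 -> [0, 8, 10, 11]
Stage 3 (CLIP -1 5): clip(0,-1,5)=0, clip(8,-1,5)=5, clip(10,-1,5)=5, clip(11,-1,5)=5 -> [0, 5, 5, 5]
Stage 4 (OFFSET -4): 0+-4=-4, 5+-4=1, 5+-4=1, 5+-4=1 -> [-4, 1, 1, 1]
Stage 5 (CLIP -6 9): clip(-4,-6,9)=-4, clip(1,-6,9)=1, clip(1,-6,9)=1, clip(1,-6,9)=1 -> [-4, 1, 1, 1]
Stage 6 (OFFSET -5): -4+-5=-9, 1+-5=-4, 1+-5=-4, 1+-5=-4 -> [-9, -4, -4, -4]

Answer: -9 -4 -4 -4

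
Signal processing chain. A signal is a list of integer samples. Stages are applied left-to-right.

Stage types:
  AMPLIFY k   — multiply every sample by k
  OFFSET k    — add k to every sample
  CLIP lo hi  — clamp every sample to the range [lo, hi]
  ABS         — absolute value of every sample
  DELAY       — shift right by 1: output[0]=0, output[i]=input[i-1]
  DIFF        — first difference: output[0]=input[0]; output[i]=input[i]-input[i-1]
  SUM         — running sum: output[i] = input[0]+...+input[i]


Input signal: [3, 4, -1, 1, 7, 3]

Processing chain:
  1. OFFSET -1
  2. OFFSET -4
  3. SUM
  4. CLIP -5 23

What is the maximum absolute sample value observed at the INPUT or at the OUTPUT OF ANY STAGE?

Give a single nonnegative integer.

Input: [3, 4, -1, 1, 7, 3] (max |s|=7)
Stage 1 (OFFSET -1): 3+-1=2, 4+-1=3, -1+-1=-2, 1+-1=0, 7+-1=6, 3+-1=2 -> [2, 3, -2, 0, 6, 2] (max |s|=6)
Stage 2 (OFFSET -4): 2+-4=-2, 3+-4=-1, -2+-4=-6, 0+-4=-4, 6+-4=2, 2+-4=-2 -> [-2, -1, -6, -4, 2, -2] (max |s|=6)
Stage 3 (SUM): sum[0..0]=-2, sum[0..1]=-3, sum[0..2]=-9, sum[0..3]=-13, sum[0..4]=-11, sum[0..5]=-13 -> [-2, -3, -9, -13, -11, -13] (max |s|=13)
Stage 4 (CLIP -5 23): clip(-2,-5,23)=-2, clip(-3,-5,23)=-3, clip(-9,-5,23)=-5, clip(-13,-5,23)=-5, clip(-11,-5,23)=-5, clip(-13,-5,23)=-5 -> [-2, -3, -5, -5, -5, -5] (max |s|=5)
Overall max amplitude: 13

Answer: 13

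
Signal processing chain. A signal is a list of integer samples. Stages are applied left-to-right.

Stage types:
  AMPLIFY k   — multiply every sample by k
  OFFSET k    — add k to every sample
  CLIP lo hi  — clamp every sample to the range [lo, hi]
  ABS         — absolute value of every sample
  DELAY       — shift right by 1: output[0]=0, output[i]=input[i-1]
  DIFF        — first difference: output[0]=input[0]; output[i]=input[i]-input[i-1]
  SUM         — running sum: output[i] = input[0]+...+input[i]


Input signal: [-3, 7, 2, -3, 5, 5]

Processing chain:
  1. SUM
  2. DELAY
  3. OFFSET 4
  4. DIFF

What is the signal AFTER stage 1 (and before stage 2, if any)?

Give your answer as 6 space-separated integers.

Answer: -3 4 6 3 8 13

Derivation:
Input: [-3, 7, 2, -3, 5, 5]
Stage 1 (SUM): sum[0..0]=-3, sum[0..1]=4, sum[0..2]=6, sum[0..3]=3, sum[0..4]=8, sum[0..5]=13 -> [-3, 4, 6, 3, 8, 13]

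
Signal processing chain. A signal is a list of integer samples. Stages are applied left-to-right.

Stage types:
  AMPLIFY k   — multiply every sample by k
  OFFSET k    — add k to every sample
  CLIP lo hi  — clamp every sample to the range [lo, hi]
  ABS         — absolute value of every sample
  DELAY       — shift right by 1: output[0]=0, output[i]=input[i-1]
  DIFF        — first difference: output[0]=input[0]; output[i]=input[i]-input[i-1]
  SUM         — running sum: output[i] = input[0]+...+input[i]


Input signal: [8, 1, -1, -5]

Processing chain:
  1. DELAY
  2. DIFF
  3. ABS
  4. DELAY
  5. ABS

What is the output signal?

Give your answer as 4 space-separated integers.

Answer: 0 0 8 7

Derivation:
Input: [8, 1, -1, -5]
Stage 1 (DELAY): [0, 8, 1, -1] = [0, 8, 1, -1] -> [0, 8, 1, -1]
Stage 2 (DIFF): s[0]=0, 8-0=8, 1-8=-7, -1-1=-2 -> [0, 8, -7, -2]
Stage 3 (ABS): |0|=0, |8|=8, |-7|=7, |-2|=2 -> [0, 8, 7, 2]
Stage 4 (DELAY): [0, 0, 8, 7] = [0, 0, 8, 7] -> [0, 0, 8, 7]
Stage 5 (ABS): |0|=0, |0|=0, |8|=8, |7|=7 -> [0, 0, 8, 7]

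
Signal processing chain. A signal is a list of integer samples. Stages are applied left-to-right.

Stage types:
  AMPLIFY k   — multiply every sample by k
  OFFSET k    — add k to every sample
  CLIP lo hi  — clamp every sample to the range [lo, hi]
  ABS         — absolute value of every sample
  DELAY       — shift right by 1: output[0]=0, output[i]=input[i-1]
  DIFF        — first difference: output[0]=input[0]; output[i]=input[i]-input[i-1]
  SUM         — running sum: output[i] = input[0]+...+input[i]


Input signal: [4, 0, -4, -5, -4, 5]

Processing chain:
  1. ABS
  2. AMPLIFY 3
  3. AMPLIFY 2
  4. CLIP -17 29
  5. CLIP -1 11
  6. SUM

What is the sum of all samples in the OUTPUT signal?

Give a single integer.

Input: [4, 0, -4, -5, -4, 5]
Stage 1 (ABS): |4|=4, |0|=0, |-4|=4, |-5|=5, |-4|=4, |5|=5 -> [4, 0, 4, 5, 4, 5]
Stage 2 (AMPLIFY 3): 4*3=12, 0*3=0, 4*3=12, 5*3=15, 4*3=12, 5*3=15 -> [12, 0, 12, 15, 12, 15]
Stage 3 (AMPLIFY 2): 12*2=24, 0*2=0, 12*2=24, 15*2=30, 12*2=24, 15*2=30 -> [24, 0, 24, 30, 24, 30]
Stage 4 (CLIP -17 29): clip(24,-17,29)=24, clip(0,-17,29)=0, clip(24,-17,29)=24, clip(30,-17,29)=29, clip(24,-17,29)=24, clip(30,-17,29)=29 -> [24, 0, 24, 29, 24, 29]
Stage 5 (CLIP -1 11): clip(24,-1,11)=11, clip(0,-1,11)=0, clip(24,-1,11)=11, clip(29,-1,11)=11, clip(24,-1,11)=11, clip(29,-1,11)=11 -> [11, 0, 11, 11, 11, 11]
Stage 6 (SUM): sum[0..0]=11, sum[0..1]=11, sum[0..2]=22, sum[0..3]=33, sum[0..4]=44, sum[0..5]=55 -> [11, 11, 22, 33, 44, 55]
Output sum: 176

Answer: 176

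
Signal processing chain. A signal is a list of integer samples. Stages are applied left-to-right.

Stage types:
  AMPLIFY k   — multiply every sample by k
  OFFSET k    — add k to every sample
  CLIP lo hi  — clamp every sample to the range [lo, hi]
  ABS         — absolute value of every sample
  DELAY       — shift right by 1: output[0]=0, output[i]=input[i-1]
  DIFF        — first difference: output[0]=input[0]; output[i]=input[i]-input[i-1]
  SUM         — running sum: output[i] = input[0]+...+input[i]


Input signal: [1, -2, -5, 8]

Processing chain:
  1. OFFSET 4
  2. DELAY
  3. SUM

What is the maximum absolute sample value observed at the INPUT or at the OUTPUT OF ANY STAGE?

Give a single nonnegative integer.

Input: [1, -2, -5, 8] (max |s|=8)
Stage 1 (OFFSET 4): 1+4=5, -2+4=2, -5+4=-1, 8+4=12 -> [5, 2, -1, 12] (max |s|=12)
Stage 2 (DELAY): [0, 5, 2, -1] = [0, 5, 2, -1] -> [0, 5, 2, -1] (max |s|=5)
Stage 3 (SUM): sum[0..0]=0, sum[0..1]=5, sum[0..2]=7, sum[0..3]=6 -> [0, 5, 7, 6] (max |s|=7)
Overall max amplitude: 12

Answer: 12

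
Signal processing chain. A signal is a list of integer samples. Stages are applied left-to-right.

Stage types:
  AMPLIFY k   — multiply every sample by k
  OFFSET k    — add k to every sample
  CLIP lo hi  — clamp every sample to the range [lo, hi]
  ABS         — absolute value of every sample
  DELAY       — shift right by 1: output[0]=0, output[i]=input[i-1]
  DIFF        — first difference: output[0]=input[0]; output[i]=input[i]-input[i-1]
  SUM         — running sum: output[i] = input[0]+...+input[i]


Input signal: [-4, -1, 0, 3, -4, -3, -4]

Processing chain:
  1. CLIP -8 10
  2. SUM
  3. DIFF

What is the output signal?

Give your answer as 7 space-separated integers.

Input: [-4, -1, 0, 3, -4, -3, -4]
Stage 1 (CLIP -8 10): clip(-4,-8,10)=-4, clip(-1,-8,10)=-1, clip(0,-8,10)=0, clip(3,-8,10)=3, clip(-4,-8,10)=-4, clip(-3,-8,10)=-3, clip(-4,-8,10)=-4 -> [-4, -1, 0, 3, -4, -3, -4]
Stage 2 (SUM): sum[0..0]=-4, sum[0..1]=-5, sum[0..2]=-5, sum[0..3]=-2, sum[0..4]=-6, sum[0..5]=-9, sum[0..6]=-13 -> [-4, -5, -5, -2, -6, -9, -13]
Stage 3 (DIFF): s[0]=-4, -5--4=-1, -5--5=0, -2--5=3, -6--2=-4, -9--6=-3, -13--9=-4 -> [-4, -1, 0, 3, -4, -3, -4]

Answer: -4 -1 0 3 -4 -3 -4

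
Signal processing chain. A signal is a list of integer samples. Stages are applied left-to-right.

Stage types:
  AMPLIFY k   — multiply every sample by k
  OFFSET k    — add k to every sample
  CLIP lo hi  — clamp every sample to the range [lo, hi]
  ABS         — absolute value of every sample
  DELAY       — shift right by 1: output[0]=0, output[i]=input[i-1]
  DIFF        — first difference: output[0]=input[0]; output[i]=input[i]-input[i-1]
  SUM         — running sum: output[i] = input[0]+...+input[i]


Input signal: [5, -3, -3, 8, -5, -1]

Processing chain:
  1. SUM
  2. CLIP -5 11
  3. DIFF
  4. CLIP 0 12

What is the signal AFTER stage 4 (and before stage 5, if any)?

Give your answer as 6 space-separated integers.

Input: [5, -3, -3, 8, -5, -1]
Stage 1 (SUM): sum[0..0]=5, sum[0..1]=2, sum[0..2]=-1, sum[0..3]=7, sum[0..4]=2, sum[0..5]=1 -> [5, 2, -1, 7, 2, 1]
Stage 2 (CLIP -5 11): clip(5,-5,11)=5, clip(2,-5,11)=2, clip(-1,-5,11)=-1, clip(7,-5,11)=7, clip(2,-5,11)=2, clip(1,-5,11)=1 -> [5, 2, -1, 7, 2, 1]
Stage 3 (DIFF): s[0]=5, 2-5=-3, -1-2=-3, 7--1=8, 2-7=-5, 1-2=-1 -> [5, -3, -3, 8, -5, -1]
Stage 4 (CLIP 0 12): clip(5,0,12)=5, clip(-3,0,12)=0, clip(-3,0,12)=0, clip(8,0,12)=8, clip(-5,0,12)=0, clip(-1,0,12)=0 -> [5, 0, 0, 8, 0, 0]

Answer: 5 0 0 8 0 0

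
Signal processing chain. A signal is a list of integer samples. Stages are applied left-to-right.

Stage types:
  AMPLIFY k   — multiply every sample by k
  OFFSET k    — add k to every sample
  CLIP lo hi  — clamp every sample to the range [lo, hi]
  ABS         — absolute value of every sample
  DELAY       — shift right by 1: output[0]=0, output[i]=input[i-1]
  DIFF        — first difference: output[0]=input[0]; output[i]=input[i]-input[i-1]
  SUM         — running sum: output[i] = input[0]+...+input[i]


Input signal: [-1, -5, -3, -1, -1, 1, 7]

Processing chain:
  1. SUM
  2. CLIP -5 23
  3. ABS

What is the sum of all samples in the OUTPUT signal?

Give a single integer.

Answer: 29

Derivation:
Input: [-1, -5, -3, -1, -1, 1, 7]
Stage 1 (SUM): sum[0..0]=-1, sum[0..1]=-6, sum[0..2]=-9, sum[0..3]=-10, sum[0..4]=-11, sum[0..5]=-10, sum[0..6]=-3 -> [-1, -6, -9, -10, -11, -10, -3]
Stage 2 (CLIP -5 23): clip(-1,-5,23)=-1, clip(-6,-5,23)=-5, clip(-9,-5,23)=-5, clip(-10,-5,23)=-5, clip(-11,-5,23)=-5, clip(-10,-5,23)=-5, clip(-3,-5,23)=-3 -> [-1, -5, -5, -5, -5, -5, -3]
Stage 3 (ABS): |-1|=1, |-5|=5, |-5|=5, |-5|=5, |-5|=5, |-5|=5, |-3|=3 -> [1, 5, 5, 5, 5, 5, 3]
Output sum: 29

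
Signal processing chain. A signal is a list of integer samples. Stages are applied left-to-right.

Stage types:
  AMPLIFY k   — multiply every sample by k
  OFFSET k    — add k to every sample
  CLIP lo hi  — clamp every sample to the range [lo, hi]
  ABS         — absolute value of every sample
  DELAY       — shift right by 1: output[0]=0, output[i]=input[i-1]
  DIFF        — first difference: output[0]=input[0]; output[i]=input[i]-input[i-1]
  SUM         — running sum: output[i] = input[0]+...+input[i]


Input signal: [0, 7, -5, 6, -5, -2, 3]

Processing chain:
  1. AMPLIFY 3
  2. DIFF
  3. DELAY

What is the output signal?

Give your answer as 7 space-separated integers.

Answer: 0 0 21 -36 33 -33 9

Derivation:
Input: [0, 7, -5, 6, -5, -2, 3]
Stage 1 (AMPLIFY 3): 0*3=0, 7*3=21, -5*3=-15, 6*3=18, -5*3=-15, -2*3=-6, 3*3=9 -> [0, 21, -15, 18, -15, -6, 9]
Stage 2 (DIFF): s[0]=0, 21-0=21, -15-21=-36, 18--15=33, -15-18=-33, -6--15=9, 9--6=15 -> [0, 21, -36, 33, -33, 9, 15]
Stage 3 (DELAY): [0, 0, 21, -36, 33, -33, 9] = [0, 0, 21, -36, 33, -33, 9] -> [0, 0, 21, -36, 33, -33, 9]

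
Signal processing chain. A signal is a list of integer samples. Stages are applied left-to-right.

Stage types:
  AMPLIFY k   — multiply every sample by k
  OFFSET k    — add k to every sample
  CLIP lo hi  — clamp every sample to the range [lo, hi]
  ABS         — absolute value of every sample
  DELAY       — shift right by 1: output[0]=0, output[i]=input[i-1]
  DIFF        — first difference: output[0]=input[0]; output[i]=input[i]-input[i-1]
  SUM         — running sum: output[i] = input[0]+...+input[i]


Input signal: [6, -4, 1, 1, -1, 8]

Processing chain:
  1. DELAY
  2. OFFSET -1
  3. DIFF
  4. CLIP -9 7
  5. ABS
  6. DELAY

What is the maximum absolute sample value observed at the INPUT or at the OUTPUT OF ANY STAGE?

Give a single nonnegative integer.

Input: [6, -4, 1, 1, -1, 8] (max |s|=8)
Stage 1 (DELAY): [0, 6, -4, 1, 1, -1] = [0, 6, -4, 1, 1, -1] -> [0, 6, -4, 1, 1, -1] (max |s|=6)
Stage 2 (OFFSET -1): 0+-1=-1, 6+-1=5, -4+-1=-5, 1+-1=0, 1+-1=0, -1+-1=-2 -> [-1, 5, -5, 0, 0, -2] (max |s|=5)
Stage 3 (DIFF): s[0]=-1, 5--1=6, -5-5=-10, 0--5=5, 0-0=0, -2-0=-2 -> [-1, 6, -10, 5, 0, -2] (max |s|=10)
Stage 4 (CLIP -9 7): clip(-1,-9,7)=-1, clip(6,-9,7)=6, clip(-10,-9,7)=-9, clip(5,-9,7)=5, clip(0,-9,7)=0, clip(-2,-9,7)=-2 -> [-1, 6, -9, 5, 0, -2] (max |s|=9)
Stage 5 (ABS): |-1|=1, |6|=6, |-9|=9, |5|=5, |0|=0, |-2|=2 -> [1, 6, 9, 5, 0, 2] (max |s|=9)
Stage 6 (DELAY): [0, 1, 6, 9, 5, 0] = [0, 1, 6, 9, 5, 0] -> [0, 1, 6, 9, 5, 0] (max |s|=9)
Overall max amplitude: 10

Answer: 10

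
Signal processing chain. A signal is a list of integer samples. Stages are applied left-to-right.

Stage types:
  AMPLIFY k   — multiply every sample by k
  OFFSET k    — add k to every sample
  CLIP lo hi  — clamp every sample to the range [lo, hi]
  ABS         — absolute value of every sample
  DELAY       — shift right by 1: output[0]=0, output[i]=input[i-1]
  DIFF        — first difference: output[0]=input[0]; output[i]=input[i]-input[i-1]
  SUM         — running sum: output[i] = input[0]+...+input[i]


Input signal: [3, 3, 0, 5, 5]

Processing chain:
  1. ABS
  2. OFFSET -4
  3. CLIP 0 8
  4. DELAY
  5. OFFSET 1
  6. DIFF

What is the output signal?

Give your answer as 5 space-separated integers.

Answer: 1 0 0 0 1

Derivation:
Input: [3, 3, 0, 5, 5]
Stage 1 (ABS): |3|=3, |3|=3, |0|=0, |5|=5, |5|=5 -> [3, 3, 0, 5, 5]
Stage 2 (OFFSET -4): 3+-4=-1, 3+-4=-1, 0+-4=-4, 5+-4=1, 5+-4=1 -> [-1, -1, -4, 1, 1]
Stage 3 (CLIP 0 8): clip(-1,0,8)=0, clip(-1,0,8)=0, clip(-4,0,8)=0, clip(1,0,8)=1, clip(1,0,8)=1 -> [0, 0, 0, 1, 1]
Stage 4 (DELAY): [0, 0, 0, 0, 1] = [0, 0, 0, 0, 1] -> [0, 0, 0, 0, 1]
Stage 5 (OFFSET 1): 0+1=1, 0+1=1, 0+1=1, 0+1=1, 1+1=2 -> [1, 1, 1, 1, 2]
Stage 6 (DIFF): s[0]=1, 1-1=0, 1-1=0, 1-1=0, 2-1=1 -> [1, 0, 0, 0, 1]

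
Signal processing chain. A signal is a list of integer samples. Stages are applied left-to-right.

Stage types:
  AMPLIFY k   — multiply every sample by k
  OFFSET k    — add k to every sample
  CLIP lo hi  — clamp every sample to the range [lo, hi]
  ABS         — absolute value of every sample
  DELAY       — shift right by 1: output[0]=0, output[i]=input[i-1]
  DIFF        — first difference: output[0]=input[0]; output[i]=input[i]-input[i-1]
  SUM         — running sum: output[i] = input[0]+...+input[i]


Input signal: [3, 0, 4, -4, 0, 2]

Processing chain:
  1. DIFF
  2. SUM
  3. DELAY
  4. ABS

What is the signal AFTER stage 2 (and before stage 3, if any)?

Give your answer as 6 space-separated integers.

Answer: 3 0 4 -4 0 2

Derivation:
Input: [3, 0, 4, -4, 0, 2]
Stage 1 (DIFF): s[0]=3, 0-3=-3, 4-0=4, -4-4=-8, 0--4=4, 2-0=2 -> [3, -3, 4, -8, 4, 2]
Stage 2 (SUM): sum[0..0]=3, sum[0..1]=0, sum[0..2]=4, sum[0..3]=-4, sum[0..4]=0, sum[0..5]=2 -> [3, 0, 4, -4, 0, 2]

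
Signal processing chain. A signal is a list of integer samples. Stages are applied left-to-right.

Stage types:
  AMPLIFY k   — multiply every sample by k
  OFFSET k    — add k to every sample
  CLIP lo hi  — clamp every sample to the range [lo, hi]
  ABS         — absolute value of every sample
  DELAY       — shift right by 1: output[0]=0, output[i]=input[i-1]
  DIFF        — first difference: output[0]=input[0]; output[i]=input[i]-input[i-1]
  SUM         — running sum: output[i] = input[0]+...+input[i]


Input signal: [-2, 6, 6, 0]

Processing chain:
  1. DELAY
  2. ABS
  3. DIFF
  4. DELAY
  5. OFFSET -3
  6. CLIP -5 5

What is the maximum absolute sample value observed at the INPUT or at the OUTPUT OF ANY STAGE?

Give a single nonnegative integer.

Answer: 6

Derivation:
Input: [-2, 6, 6, 0] (max |s|=6)
Stage 1 (DELAY): [0, -2, 6, 6] = [0, -2, 6, 6] -> [0, -2, 6, 6] (max |s|=6)
Stage 2 (ABS): |0|=0, |-2|=2, |6|=6, |6|=6 -> [0, 2, 6, 6] (max |s|=6)
Stage 3 (DIFF): s[0]=0, 2-0=2, 6-2=4, 6-6=0 -> [0, 2, 4, 0] (max |s|=4)
Stage 4 (DELAY): [0, 0, 2, 4] = [0, 0, 2, 4] -> [0, 0, 2, 4] (max |s|=4)
Stage 5 (OFFSET -3): 0+-3=-3, 0+-3=-3, 2+-3=-1, 4+-3=1 -> [-3, -3, -1, 1] (max |s|=3)
Stage 6 (CLIP -5 5): clip(-3,-5,5)=-3, clip(-3,-5,5)=-3, clip(-1,-5,5)=-1, clip(1,-5,5)=1 -> [-3, -3, -1, 1] (max |s|=3)
Overall max amplitude: 6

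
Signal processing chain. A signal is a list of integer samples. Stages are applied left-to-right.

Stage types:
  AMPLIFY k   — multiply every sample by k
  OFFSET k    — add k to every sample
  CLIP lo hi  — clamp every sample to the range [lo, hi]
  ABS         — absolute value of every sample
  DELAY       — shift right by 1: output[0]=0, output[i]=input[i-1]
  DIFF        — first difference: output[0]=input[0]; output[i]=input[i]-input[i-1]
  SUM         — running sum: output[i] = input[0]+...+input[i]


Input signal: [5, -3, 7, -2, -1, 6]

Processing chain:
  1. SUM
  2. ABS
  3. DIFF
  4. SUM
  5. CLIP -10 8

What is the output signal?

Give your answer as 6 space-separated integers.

Answer: 5 2 8 7 6 8

Derivation:
Input: [5, -3, 7, -2, -1, 6]
Stage 1 (SUM): sum[0..0]=5, sum[0..1]=2, sum[0..2]=9, sum[0..3]=7, sum[0..4]=6, sum[0..5]=12 -> [5, 2, 9, 7, 6, 12]
Stage 2 (ABS): |5|=5, |2|=2, |9|=9, |7|=7, |6|=6, |12|=12 -> [5, 2, 9, 7, 6, 12]
Stage 3 (DIFF): s[0]=5, 2-5=-3, 9-2=7, 7-9=-2, 6-7=-1, 12-6=6 -> [5, -3, 7, -2, -1, 6]
Stage 4 (SUM): sum[0..0]=5, sum[0..1]=2, sum[0..2]=9, sum[0..3]=7, sum[0..4]=6, sum[0..5]=12 -> [5, 2, 9, 7, 6, 12]
Stage 5 (CLIP -10 8): clip(5,-10,8)=5, clip(2,-10,8)=2, clip(9,-10,8)=8, clip(7,-10,8)=7, clip(6,-10,8)=6, clip(12,-10,8)=8 -> [5, 2, 8, 7, 6, 8]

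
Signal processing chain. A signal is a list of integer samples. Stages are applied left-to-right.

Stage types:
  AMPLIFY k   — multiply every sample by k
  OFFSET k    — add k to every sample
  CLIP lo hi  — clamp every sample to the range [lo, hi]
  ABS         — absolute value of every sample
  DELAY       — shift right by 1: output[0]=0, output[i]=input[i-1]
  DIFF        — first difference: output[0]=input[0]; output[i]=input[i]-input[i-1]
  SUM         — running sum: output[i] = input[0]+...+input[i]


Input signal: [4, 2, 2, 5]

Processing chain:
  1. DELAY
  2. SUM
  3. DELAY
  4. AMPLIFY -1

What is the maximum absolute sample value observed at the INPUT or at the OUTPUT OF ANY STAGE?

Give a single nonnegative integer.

Answer: 8

Derivation:
Input: [4, 2, 2, 5] (max |s|=5)
Stage 1 (DELAY): [0, 4, 2, 2] = [0, 4, 2, 2] -> [0, 4, 2, 2] (max |s|=4)
Stage 2 (SUM): sum[0..0]=0, sum[0..1]=4, sum[0..2]=6, sum[0..3]=8 -> [0, 4, 6, 8] (max |s|=8)
Stage 3 (DELAY): [0, 0, 4, 6] = [0, 0, 4, 6] -> [0, 0, 4, 6] (max |s|=6)
Stage 4 (AMPLIFY -1): 0*-1=0, 0*-1=0, 4*-1=-4, 6*-1=-6 -> [0, 0, -4, -6] (max |s|=6)
Overall max amplitude: 8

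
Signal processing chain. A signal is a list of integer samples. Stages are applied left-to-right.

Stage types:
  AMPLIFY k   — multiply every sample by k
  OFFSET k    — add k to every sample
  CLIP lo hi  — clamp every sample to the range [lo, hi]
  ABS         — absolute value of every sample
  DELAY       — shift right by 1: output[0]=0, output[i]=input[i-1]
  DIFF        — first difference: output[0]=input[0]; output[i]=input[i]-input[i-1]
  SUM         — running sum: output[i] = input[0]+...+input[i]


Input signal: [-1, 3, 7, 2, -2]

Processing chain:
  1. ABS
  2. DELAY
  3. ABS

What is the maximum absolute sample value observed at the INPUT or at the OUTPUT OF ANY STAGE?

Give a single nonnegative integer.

Input: [-1, 3, 7, 2, -2] (max |s|=7)
Stage 1 (ABS): |-1|=1, |3|=3, |7|=7, |2|=2, |-2|=2 -> [1, 3, 7, 2, 2] (max |s|=7)
Stage 2 (DELAY): [0, 1, 3, 7, 2] = [0, 1, 3, 7, 2] -> [0, 1, 3, 7, 2] (max |s|=7)
Stage 3 (ABS): |0|=0, |1|=1, |3|=3, |7|=7, |2|=2 -> [0, 1, 3, 7, 2] (max |s|=7)
Overall max amplitude: 7

Answer: 7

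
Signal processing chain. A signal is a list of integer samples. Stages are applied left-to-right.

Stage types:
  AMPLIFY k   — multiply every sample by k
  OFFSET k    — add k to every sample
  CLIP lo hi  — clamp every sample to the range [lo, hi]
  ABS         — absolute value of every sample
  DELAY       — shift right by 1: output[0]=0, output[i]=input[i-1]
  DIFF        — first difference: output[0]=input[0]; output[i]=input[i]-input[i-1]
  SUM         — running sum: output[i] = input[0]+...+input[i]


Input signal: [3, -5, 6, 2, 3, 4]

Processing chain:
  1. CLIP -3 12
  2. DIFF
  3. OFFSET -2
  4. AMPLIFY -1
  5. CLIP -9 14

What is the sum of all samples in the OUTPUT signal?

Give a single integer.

Answer: 8

Derivation:
Input: [3, -5, 6, 2, 3, 4]
Stage 1 (CLIP -3 12): clip(3,-3,12)=3, clip(-5,-3,12)=-3, clip(6,-3,12)=6, clip(2,-3,12)=2, clip(3,-3,12)=3, clip(4,-3,12)=4 -> [3, -3, 6, 2, 3, 4]
Stage 2 (DIFF): s[0]=3, -3-3=-6, 6--3=9, 2-6=-4, 3-2=1, 4-3=1 -> [3, -6, 9, -4, 1, 1]
Stage 3 (OFFSET -2): 3+-2=1, -6+-2=-8, 9+-2=7, -4+-2=-6, 1+-2=-1, 1+-2=-1 -> [1, -8, 7, -6, -1, -1]
Stage 4 (AMPLIFY -1): 1*-1=-1, -8*-1=8, 7*-1=-7, -6*-1=6, -1*-1=1, -1*-1=1 -> [-1, 8, -7, 6, 1, 1]
Stage 5 (CLIP -9 14): clip(-1,-9,14)=-1, clip(8,-9,14)=8, clip(-7,-9,14)=-7, clip(6,-9,14)=6, clip(1,-9,14)=1, clip(1,-9,14)=1 -> [-1, 8, -7, 6, 1, 1]
Output sum: 8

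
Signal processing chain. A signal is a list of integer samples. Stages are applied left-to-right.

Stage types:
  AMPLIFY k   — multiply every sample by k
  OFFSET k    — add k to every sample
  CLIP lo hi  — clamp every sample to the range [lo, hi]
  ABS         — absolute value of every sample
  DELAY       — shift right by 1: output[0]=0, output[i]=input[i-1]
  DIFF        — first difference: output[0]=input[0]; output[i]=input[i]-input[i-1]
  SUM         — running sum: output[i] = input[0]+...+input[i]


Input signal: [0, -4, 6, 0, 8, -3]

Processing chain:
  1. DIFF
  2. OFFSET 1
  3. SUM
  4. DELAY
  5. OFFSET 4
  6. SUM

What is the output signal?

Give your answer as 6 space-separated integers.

Answer: 4 9 11 24 32 49

Derivation:
Input: [0, -4, 6, 0, 8, -3]
Stage 1 (DIFF): s[0]=0, -4-0=-4, 6--4=10, 0-6=-6, 8-0=8, -3-8=-11 -> [0, -4, 10, -6, 8, -11]
Stage 2 (OFFSET 1): 0+1=1, -4+1=-3, 10+1=11, -6+1=-5, 8+1=9, -11+1=-10 -> [1, -3, 11, -5, 9, -10]
Stage 3 (SUM): sum[0..0]=1, sum[0..1]=-2, sum[0..2]=9, sum[0..3]=4, sum[0..4]=13, sum[0..5]=3 -> [1, -2, 9, 4, 13, 3]
Stage 4 (DELAY): [0, 1, -2, 9, 4, 13] = [0, 1, -2, 9, 4, 13] -> [0, 1, -2, 9, 4, 13]
Stage 5 (OFFSET 4): 0+4=4, 1+4=5, -2+4=2, 9+4=13, 4+4=8, 13+4=17 -> [4, 5, 2, 13, 8, 17]
Stage 6 (SUM): sum[0..0]=4, sum[0..1]=9, sum[0..2]=11, sum[0..3]=24, sum[0..4]=32, sum[0..5]=49 -> [4, 9, 11, 24, 32, 49]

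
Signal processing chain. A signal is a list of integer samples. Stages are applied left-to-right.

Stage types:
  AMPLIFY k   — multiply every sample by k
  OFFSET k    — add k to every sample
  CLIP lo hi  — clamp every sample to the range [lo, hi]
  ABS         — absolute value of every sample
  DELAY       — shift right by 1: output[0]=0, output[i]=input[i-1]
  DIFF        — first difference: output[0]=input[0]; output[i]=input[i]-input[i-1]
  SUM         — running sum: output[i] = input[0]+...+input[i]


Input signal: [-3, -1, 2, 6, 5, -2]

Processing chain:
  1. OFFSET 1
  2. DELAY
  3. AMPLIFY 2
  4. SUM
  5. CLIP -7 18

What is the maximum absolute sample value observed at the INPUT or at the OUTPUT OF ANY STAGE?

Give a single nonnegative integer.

Answer: 28

Derivation:
Input: [-3, -1, 2, 6, 5, -2] (max |s|=6)
Stage 1 (OFFSET 1): -3+1=-2, -1+1=0, 2+1=3, 6+1=7, 5+1=6, -2+1=-1 -> [-2, 0, 3, 7, 6, -1] (max |s|=7)
Stage 2 (DELAY): [0, -2, 0, 3, 7, 6] = [0, -2, 0, 3, 7, 6] -> [0, -2, 0, 3, 7, 6] (max |s|=7)
Stage 3 (AMPLIFY 2): 0*2=0, -2*2=-4, 0*2=0, 3*2=6, 7*2=14, 6*2=12 -> [0, -4, 0, 6, 14, 12] (max |s|=14)
Stage 4 (SUM): sum[0..0]=0, sum[0..1]=-4, sum[0..2]=-4, sum[0..3]=2, sum[0..4]=16, sum[0..5]=28 -> [0, -4, -4, 2, 16, 28] (max |s|=28)
Stage 5 (CLIP -7 18): clip(0,-7,18)=0, clip(-4,-7,18)=-4, clip(-4,-7,18)=-4, clip(2,-7,18)=2, clip(16,-7,18)=16, clip(28,-7,18)=18 -> [0, -4, -4, 2, 16, 18] (max |s|=18)
Overall max amplitude: 28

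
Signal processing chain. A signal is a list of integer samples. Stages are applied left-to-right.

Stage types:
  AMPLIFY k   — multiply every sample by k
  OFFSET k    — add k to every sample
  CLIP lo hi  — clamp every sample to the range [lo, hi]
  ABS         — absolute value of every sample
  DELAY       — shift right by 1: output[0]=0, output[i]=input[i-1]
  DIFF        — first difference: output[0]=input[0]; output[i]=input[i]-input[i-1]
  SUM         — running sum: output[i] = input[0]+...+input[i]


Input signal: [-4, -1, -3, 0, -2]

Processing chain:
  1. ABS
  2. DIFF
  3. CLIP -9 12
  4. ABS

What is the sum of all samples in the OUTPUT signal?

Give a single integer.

Answer: 14

Derivation:
Input: [-4, -1, -3, 0, -2]
Stage 1 (ABS): |-4|=4, |-1|=1, |-3|=3, |0|=0, |-2|=2 -> [4, 1, 3, 0, 2]
Stage 2 (DIFF): s[0]=4, 1-4=-3, 3-1=2, 0-3=-3, 2-0=2 -> [4, -3, 2, -3, 2]
Stage 3 (CLIP -9 12): clip(4,-9,12)=4, clip(-3,-9,12)=-3, clip(2,-9,12)=2, clip(-3,-9,12)=-3, clip(2,-9,12)=2 -> [4, -3, 2, -3, 2]
Stage 4 (ABS): |4|=4, |-3|=3, |2|=2, |-3|=3, |2|=2 -> [4, 3, 2, 3, 2]
Output sum: 14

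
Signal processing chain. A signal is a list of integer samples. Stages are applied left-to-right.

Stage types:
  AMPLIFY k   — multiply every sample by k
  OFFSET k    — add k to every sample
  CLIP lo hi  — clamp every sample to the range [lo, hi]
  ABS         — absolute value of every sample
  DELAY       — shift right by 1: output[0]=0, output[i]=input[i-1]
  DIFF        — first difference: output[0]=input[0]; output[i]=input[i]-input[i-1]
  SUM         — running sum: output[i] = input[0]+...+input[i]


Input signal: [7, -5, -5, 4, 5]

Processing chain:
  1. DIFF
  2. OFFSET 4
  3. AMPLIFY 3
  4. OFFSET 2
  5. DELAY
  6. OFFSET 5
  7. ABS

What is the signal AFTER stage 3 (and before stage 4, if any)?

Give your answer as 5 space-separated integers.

Answer: 33 -24 12 39 15

Derivation:
Input: [7, -5, -5, 4, 5]
Stage 1 (DIFF): s[0]=7, -5-7=-12, -5--5=0, 4--5=9, 5-4=1 -> [7, -12, 0, 9, 1]
Stage 2 (OFFSET 4): 7+4=11, -12+4=-8, 0+4=4, 9+4=13, 1+4=5 -> [11, -8, 4, 13, 5]
Stage 3 (AMPLIFY 3): 11*3=33, -8*3=-24, 4*3=12, 13*3=39, 5*3=15 -> [33, -24, 12, 39, 15]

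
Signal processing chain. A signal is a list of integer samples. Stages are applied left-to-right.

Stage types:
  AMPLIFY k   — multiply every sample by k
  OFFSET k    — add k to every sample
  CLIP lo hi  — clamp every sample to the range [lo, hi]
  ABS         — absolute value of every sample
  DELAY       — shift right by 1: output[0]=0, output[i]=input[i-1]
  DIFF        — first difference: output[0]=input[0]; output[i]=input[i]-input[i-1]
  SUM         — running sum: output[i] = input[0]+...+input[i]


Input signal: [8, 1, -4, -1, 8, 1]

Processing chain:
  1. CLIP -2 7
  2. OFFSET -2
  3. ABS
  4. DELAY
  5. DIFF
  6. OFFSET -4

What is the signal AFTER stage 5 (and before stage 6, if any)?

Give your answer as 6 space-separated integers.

Input: [8, 1, -4, -1, 8, 1]
Stage 1 (CLIP -2 7): clip(8,-2,7)=7, clip(1,-2,7)=1, clip(-4,-2,7)=-2, clip(-1,-2,7)=-1, clip(8,-2,7)=7, clip(1,-2,7)=1 -> [7, 1, -2, -1, 7, 1]
Stage 2 (OFFSET -2): 7+-2=5, 1+-2=-1, -2+-2=-4, -1+-2=-3, 7+-2=5, 1+-2=-1 -> [5, -1, -4, -3, 5, -1]
Stage 3 (ABS): |5|=5, |-1|=1, |-4|=4, |-3|=3, |5|=5, |-1|=1 -> [5, 1, 4, 3, 5, 1]
Stage 4 (DELAY): [0, 5, 1, 4, 3, 5] = [0, 5, 1, 4, 3, 5] -> [0, 5, 1, 4, 3, 5]
Stage 5 (DIFF): s[0]=0, 5-0=5, 1-5=-4, 4-1=3, 3-4=-1, 5-3=2 -> [0, 5, -4, 3, -1, 2]

Answer: 0 5 -4 3 -1 2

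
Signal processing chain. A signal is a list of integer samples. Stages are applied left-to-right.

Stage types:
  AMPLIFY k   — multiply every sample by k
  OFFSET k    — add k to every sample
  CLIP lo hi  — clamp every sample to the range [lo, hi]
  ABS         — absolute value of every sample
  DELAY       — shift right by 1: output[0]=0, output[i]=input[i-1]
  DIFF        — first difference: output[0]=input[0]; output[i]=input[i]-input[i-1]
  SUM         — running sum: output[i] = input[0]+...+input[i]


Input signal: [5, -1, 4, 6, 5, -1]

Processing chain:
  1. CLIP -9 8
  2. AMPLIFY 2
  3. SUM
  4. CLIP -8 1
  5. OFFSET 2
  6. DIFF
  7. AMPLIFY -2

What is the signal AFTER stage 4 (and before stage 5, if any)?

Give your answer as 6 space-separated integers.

Answer: 1 1 1 1 1 1

Derivation:
Input: [5, -1, 4, 6, 5, -1]
Stage 1 (CLIP -9 8): clip(5,-9,8)=5, clip(-1,-9,8)=-1, clip(4,-9,8)=4, clip(6,-9,8)=6, clip(5,-9,8)=5, clip(-1,-9,8)=-1 -> [5, -1, 4, 6, 5, -1]
Stage 2 (AMPLIFY 2): 5*2=10, -1*2=-2, 4*2=8, 6*2=12, 5*2=10, -1*2=-2 -> [10, -2, 8, 12, 10, -2]
Stage 3 (SUM): sum[0..0]=10, sum[0..1]=8, sum[0..2]=16, sum[0..3]=28, sum[0..4]=38, sum[0..5]=36 -> [10, 8, 16, 28, 38, 36]
Stage 4 (CLIP -8 1): clip(10,-8,1)=1, clip(8,-8,1)=1, clip(16,-8,1)=1, clip(28,-8,1)=1, clip(38,-8,1)=1, clip(36,-8,1)=1 -> [1, 1, 1, 1, 1, 1]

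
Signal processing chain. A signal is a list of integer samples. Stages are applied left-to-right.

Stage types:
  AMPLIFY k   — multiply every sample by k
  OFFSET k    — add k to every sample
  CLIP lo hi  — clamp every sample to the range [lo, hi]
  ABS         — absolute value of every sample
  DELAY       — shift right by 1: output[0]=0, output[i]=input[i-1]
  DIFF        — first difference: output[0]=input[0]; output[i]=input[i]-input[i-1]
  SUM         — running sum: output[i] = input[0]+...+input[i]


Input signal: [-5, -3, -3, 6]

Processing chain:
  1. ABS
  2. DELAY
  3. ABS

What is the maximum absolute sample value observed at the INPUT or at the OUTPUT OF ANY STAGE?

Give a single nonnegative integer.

Answer: 6

Derivation:
Input: [-5, -3, -3, 6] (max |s|=6)
Stage 1 (ABS): |-5|=5, |-3|=3, |-3|=3, |6|=6 -> [5, 3, 3, 6] (max |s|=6)
Stage 2 (DELAY): [0, 5, 3, 3] = [0, 5, 3, 3] -> [0, 5, 3, 3] (max |s|=5)
Stage 3 (ABS): |0|=0, |5|=5, |3|=3, |3|=3 -> [0, 5, 3, 3] (max |s|=5)
Overall max amplitude: 6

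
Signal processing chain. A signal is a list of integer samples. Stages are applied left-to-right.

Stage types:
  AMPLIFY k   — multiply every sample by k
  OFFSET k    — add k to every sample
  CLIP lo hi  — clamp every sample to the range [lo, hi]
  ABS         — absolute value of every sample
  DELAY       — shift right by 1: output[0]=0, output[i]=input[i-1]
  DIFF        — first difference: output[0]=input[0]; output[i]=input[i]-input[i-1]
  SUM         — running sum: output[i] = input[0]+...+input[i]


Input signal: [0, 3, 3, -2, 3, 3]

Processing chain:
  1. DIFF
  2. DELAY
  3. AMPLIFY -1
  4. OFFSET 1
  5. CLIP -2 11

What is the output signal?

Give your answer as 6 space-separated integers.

Input: [0, 3, 3, -2, 3, 3]
Stage 1 (DIFF): s[0]=0, 3-0=3, 3-3=0, -2-3=-5, 3--2=5, 3-3=0 -> [0, 3, 0, -5, 5, 0]
Stage 2 (DELAY): [0, 0, 3, 0, -5, 5] = [0, 0, 3, 0, -5, 5] -> [0, 0, 3, 0, -5, 5]
Stage 3 (AMPLIFY -1): 0*-1=0, 0*-1=0, 3*-1=-3, 0*-1=0, -5*-1=5, 5*-1=-5 -> [0, 0, -3, 0, 5, -5]
Stage 4 (OFFSET 1): 0+1=1, 0+1=1, -3+1=-2, 0+1=1, 5+1=6, -5+1=-4 -> [1, 1, -2, 1, 6, -4]
Stage 5 (CLIP -2 11): clip(1,-2,11)=1, clip(1,-2,11)=1, clip(-2,-2,11)=-2, clip(1,-2,11)=1, clip(6,-2,11)=6, clip(-4,-2,11)=-2 -> [1, 1, -2, 1, 6, -2]

Answer: 1 1 -2 1 6 -2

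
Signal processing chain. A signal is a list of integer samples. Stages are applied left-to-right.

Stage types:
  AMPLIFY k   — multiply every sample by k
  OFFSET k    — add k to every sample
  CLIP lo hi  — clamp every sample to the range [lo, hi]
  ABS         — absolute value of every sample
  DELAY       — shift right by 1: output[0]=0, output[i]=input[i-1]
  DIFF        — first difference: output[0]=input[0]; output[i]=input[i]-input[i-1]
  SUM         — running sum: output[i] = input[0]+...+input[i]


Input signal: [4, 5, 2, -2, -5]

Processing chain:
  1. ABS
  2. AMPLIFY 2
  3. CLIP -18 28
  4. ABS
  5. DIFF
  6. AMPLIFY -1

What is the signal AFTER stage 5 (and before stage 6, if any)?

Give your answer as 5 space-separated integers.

Input: [4, 5, 2, -2, -5]
Stage 1 (ABS): |4|=4, |5|=5, |2|=2, |-2|=2, |-5|=5 -> [4, 5, 2, 2, 5]
Stage 2 (AMPLIFY 2): 4*2=8, 5*2=10, 2*2=4, 2*2=4, 5*2=10 -> [8, 10, 4, 4, 10]
Stage 3 (CLIP -18 28): clip(8,-18,28)=8, clip(10,-18,28)=10, clip(4,-18,28)=4, clip(4,-18,28)=4, clip(10,-18,28)=10 -> [8, 10, 4, 4, 10]
Stage 4 (ABS): |8|=8, |10|=10, |4|=4, |4|=4, |10|=10 -> [8, 10, 4, 4, 10]
Stage 5 (DIFF): s[0]=8, 10-8=2, 4-10=-6, 4-4=0, 10-4=6 -> [8, 2, -6, 0, 6]

Answer: 8 2 -6 0 6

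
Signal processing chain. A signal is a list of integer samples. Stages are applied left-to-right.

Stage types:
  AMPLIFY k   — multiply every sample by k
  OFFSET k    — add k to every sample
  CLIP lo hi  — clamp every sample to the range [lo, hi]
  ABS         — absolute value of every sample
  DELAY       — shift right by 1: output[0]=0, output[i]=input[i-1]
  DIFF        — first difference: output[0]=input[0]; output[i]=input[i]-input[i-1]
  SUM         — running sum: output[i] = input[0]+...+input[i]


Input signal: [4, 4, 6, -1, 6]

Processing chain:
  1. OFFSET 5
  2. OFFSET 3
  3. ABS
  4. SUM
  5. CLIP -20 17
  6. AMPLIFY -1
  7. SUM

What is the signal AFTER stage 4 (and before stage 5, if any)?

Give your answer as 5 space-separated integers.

Answer: 12 24 38 45 59

Derivation:
Input: [4, 4, 6, -1, 6]
Stage 1 (OFFSET 5): 4+5=9, 4+5=9, 6+5=11, -1+5=4, 6+5=11 -> [9, 9, 11, 4, 11]
Stage 2 (OFFSET 3): 9+3=12, 9+3=12, 11+3=14, 4+3=7, 11+3=14 -> [12, 12, 14, 7, 14]
Stage 3 (ABS): |12|=12, |12|=12, |14|=14, |7|=7, |14|=14 -> [12, 12, 14, 7, 14]
Stage 4 (SUM): sum[0..0]=12, sum[0..1]=24, sum[0..2]=38, sum[0..3]=45, sum[0..4]=59 -> [12, 24, 38, 45, 59]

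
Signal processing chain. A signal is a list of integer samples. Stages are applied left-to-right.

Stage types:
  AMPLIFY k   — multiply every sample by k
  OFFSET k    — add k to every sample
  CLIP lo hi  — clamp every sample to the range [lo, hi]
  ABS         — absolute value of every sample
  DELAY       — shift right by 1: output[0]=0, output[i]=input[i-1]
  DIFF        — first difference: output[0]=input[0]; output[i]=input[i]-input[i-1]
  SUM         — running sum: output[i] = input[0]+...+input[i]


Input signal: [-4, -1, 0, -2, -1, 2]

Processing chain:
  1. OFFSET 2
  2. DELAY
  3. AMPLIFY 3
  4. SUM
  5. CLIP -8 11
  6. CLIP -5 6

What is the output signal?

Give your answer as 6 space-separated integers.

Input: [-4, -1, 0, -2, -1, 2]
Stage 1 (OFFSET 2): -4+2=-2, -1+2=1, 0+2=2, -2+2=0, -1+2=1, 2+2=4 -> [-2, 1, 2, 0, 1, 4]
Stage 2 (DELAY): [0, -2, 1, 2, 0, 1] = [0, -2, 1, 2, 0, 1] -> [0, -2, 1, 2, 0, 1]
Stage 3 (AMPLIFY 3): 0*3=0, -2*3=-6, 1*3=3, 2*3=6, 0*3=0, 1*3=3 -> [0, -6, 3, 6, 0, 3]
Stage 4 (SUM): sum[0..0]=0, sum[0..1]=-6, sum[0..2]=-3, sum[0..3]=3, sum[0..4]=3, sum[0..5]=6 -> [0, -6, -3, 3, 3, 6]
Stage 5 (CLIP -8 11): clip(0,-8,11)=0, clip(-6,-8,11)=-6, clip(-3,-8,11)=-3, clip(3,-8,11)=3, clip(3,-8,11)=3, clip(6,-8,11)=6 -> [0, -6, -3, 3, 3, 6]
Stage 6 (CLIP -5 6): clip(0,-5,6)=0, clip(-6,-5,6)=-5, clip(-3,-5,6)=-3, clip(3,-5,6)=3, clip(3,-5,6)=3, clip(6,-5,6)=6 -> [0, -5, -3, 3, 3, 6]

Answer: 0 -5 -3 3 3 6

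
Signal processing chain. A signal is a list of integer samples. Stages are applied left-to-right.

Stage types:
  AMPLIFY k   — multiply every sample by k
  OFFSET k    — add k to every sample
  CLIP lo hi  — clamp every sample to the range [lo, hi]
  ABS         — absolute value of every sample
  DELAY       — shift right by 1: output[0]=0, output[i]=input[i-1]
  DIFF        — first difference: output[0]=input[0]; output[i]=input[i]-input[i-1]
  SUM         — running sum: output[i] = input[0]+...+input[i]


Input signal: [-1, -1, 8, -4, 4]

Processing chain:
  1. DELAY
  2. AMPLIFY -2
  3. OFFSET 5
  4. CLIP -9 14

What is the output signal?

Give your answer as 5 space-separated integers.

Answer: 5 7 7 -9 13

Derivation:
Input: [-1, -1, 8, -4, 4]
Stage 1 (DELAY): [0, -1, -1, 8, -4] = [0, -1, -1, 8, -4] -> [0, -1, -1, 8, -4]
Stage 2 (AMPLIFY -2): 0*-2=0, -1*-2=2, -1*-2=2, 8*-2=-16, -4*-2=8 -> [0, 2, 2, -16, 8]
Stage 3 (OFFSET 5): 0+5=5, 2+5=7, 2+5=7, -16+5=-11, 8+5=13 -> [5, 7, 7, -11, 13]
Stage 4 (CLIP -9 14): clip(5,-9,14)=5, clip(7,-9,14)=7, clip(7,-9,14)=7, clip(-11,-9,14)=-9, clip(13,-9,14)=13 -> [5, 7, 7, -9, 13]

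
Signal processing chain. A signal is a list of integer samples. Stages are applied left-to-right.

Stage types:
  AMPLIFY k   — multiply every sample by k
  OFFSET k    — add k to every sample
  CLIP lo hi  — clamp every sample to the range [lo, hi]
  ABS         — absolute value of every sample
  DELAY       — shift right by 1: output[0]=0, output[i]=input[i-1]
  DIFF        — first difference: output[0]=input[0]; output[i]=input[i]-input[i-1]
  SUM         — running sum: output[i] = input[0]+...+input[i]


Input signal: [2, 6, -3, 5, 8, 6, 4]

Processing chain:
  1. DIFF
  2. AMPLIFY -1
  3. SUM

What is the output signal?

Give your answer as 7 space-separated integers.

Answer: -2 -6 3 -5 -8 -6 -4

Derivation:
Input: [2, 6, -3, 5, 8, 6, 4]
Stage 1 (DIFF): s[0]=2, 6-2=4, -3-6=-9, 5--3=8, 8-5=3, 6-8=-2, 4-6=-2 -> [2, 4, -9, 8, 3, -2, -2]
Stage 2 (AMPLIFY -1): 2*-1=-2, 4*-1=-4, -9*-1=9, 8*-1=-8, 3*-1=-3, -2*-1=2, -2*-1=2 -> [-2, -4, 9, -8, -3, 2, 2]
Stage 3 (SUM): sum[0..0]=-2, sum[0..1]=-6, sum[0..2]=3, sum[0..3]=-5, sum[0..4]=-8, sum[0..5]=-6, sum[0..6]=-4 -> [-2, -6, 3, -5, -8, -6, -4]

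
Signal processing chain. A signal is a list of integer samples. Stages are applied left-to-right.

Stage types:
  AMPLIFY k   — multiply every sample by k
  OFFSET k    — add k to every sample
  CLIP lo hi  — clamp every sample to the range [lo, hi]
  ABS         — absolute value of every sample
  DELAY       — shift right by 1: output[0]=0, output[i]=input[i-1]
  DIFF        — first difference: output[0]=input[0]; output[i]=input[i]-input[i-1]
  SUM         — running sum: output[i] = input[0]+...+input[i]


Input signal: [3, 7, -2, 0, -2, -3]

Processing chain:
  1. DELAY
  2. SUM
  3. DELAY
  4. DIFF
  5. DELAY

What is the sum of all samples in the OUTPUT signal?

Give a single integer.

Input: [3, 7, -2, 0, -2, -3]
Stage 1 (DELAY): [0, 3, 7, -2, 0, -2] = [0, 3, 7, -2, 0, -2] -> [0, 3, 7, -2, 0, -2]
Stage 2 (SUM): sum[0..0]=0, sum[0..1]=3, sum[0..2]=10, sum[0..3]=8, sum[0..4]=8, sum[0..5]=6 -> [0, 3, 10, 8, 8, 6]
Stage 3 (DELAY): [0, 0, 3, 10, 8, 8] = [0, 0, 3, 10, 8, 8] -> [0, 0, 3, 10, 8, 8]
Stage 4 (DIFF): s[0]=0, 0-0=0, 3-0=3, 10-3=7, 8-10=-2, 8-8=0 -> [0, 0, 3, 7, -2, 0]
Stage 5 (DELAY): [0, 0, 0, 3, 7, -2] = [0, 0, 0, 3, 7, -2] -> [0, 0, 0, 3, 7, -2]
Output sum: 8

Answer: 8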